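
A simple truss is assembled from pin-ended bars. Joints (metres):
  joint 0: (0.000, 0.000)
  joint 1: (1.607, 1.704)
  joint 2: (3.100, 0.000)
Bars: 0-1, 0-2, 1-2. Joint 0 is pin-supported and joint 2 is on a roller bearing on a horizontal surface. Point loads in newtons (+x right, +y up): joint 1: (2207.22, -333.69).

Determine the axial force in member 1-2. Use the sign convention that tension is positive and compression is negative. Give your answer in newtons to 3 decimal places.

-1843.063

N=3 nodes, M=3 members, R=3 reactions → 2N=6, M+R=6
member 0 (0-1): L=2.3422, (cx,cy)=(0.6861,0.7275)
member 1 (0-2): L=3.1000, (cx,cy)=(1.0000,0.0000)
member 2 (1-2): L=2.2655, (cx,cy)=(0.6590,-0.7521)
solve A·x = −loads:
  F[0-1] = +1446.7832 N (tension)
  F[0-2] = +1214.5867 N (tension)
  F[1-2] = -1843.0629 N (compression)
  Rx@0 = -2207.2200 N
  Ry@0 = -1052.5496 N
  Ry@2 = +1386.2396 N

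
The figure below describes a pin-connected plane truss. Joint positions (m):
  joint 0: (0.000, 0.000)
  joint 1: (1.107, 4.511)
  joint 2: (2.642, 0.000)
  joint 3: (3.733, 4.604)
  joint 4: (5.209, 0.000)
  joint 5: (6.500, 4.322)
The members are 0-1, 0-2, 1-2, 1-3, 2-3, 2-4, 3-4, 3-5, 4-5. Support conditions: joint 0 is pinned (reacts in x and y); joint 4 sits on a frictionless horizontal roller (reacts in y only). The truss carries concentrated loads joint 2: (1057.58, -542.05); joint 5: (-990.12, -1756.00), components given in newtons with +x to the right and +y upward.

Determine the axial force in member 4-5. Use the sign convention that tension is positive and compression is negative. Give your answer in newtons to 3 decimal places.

N=6 nodes, M=9 members, R=3 reactions → 2N=12, M+R=12
member 0 (0-1): L=4.6448, (cx,cy)=(0.2383,0.9712)
member 1 (0-2): L=2.6420, (cx,cy)=(1.0000,0.0000)
member 2 (1-2): L=4.7650, (cx,cy)=(0.3221,-0.9467)
member 3 (1-3): L=2.6276, (cx,cy)=(0.9994,0.0354)
member 4 (2-3): L=4.7315, (cx,cy)=(0.2306,0.9731)
member 5 (2-4): L=2.5670, (cx,cy)=(1.0000,0.0000)
member 6 (3-4): L=4.8348, (cx,cy)=(0.3053,-0.9523)
member 7 (3-5): L=2.7813, (cx,cy)=(0.9948,-0.1014)
member 8 (4-5): L=4.5107, (cx,cy)=(0.2862,0.9582)
solve A·x = −loads:
  F[0-1] = -672.8231 N (compression)
  F[0-2] = +227.8131 N (tension)
  F[1-2] = +676.0839 N (tension)
  F[1-3] = -378.3837 N (compression)
  F[2-3] = -100.7071 N (compression)
  F[2-4] = -588.7521 N (compression)
  F[3-4] = +165.3275 N (tension)
  F[3-5] = -454.1806 N (compression)
  F[4-5] = -1880.7253 N (compression)
  Rx@0 = -67.4600 N
  Ry@0 = +653.4354 N
  Ry@4 = +1644.6146 N

-1880.725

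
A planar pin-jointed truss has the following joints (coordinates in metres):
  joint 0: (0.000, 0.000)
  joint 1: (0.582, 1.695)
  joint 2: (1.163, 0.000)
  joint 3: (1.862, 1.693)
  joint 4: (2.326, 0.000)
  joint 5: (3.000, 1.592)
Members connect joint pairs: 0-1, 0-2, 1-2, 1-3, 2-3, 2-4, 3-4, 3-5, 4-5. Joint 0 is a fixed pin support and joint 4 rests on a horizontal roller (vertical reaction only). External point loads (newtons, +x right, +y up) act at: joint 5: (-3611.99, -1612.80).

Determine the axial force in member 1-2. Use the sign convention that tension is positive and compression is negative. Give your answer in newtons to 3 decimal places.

N=6 nodes, M=9 members, R=3 reactions → 2N=12, M+R=12
member 0 (0-1): L=1.7921, (cx,cy)=(0.3248,0.9458)
member 1 (0-2): L=1.1630, (cx,cy)=(1.0000,0.0000)
member 2 (1-2): L=1.7918, (cx,cy)=(0.3243,-0.9460)
member 3 (1-3): L=1.2800, (cx,cy)=(1.0000,-0.0016)
member 4 (2-3): L=1.8316, (cx,cy)=(0.3816,0.9243)
member 5 (2-4): L=1.1630, (cx,cy)=(1.0000,0.0000)
member 6 (3-4): L=1.7554, (cx,cy)=(0.2643,-0.9644)
member 7 (3-5): L=1.1425, (cx,cy)=(0.9961,-0.0884)
member 8 (4-5): L=1.7288, (cx,cy)=(0.3899,0.9209)
solve A·x = −loads:
  F[0-1] = -2119.7327 N (compression)
  F[0-2] = -2923.6020 N (compression)
  F[1-2] = +2121.6222 N (tension)
  F[1-3] = -1376.3320 N (compression)
  F[2-3] = -2171.3268 N (compression)
  F[2-4] = -1407.0198 N (compression)
  F[3-4] = +2338.5708 N (tension)
  F[3-5] = -2834.2034 N (compression)
  F[4-5] = -2023.4713 N (compression)
  Rx@0 = +3611.9900 N
  Ry@0 = +2004.8413 N
  Ry@4 = -392.0413 N

2121.622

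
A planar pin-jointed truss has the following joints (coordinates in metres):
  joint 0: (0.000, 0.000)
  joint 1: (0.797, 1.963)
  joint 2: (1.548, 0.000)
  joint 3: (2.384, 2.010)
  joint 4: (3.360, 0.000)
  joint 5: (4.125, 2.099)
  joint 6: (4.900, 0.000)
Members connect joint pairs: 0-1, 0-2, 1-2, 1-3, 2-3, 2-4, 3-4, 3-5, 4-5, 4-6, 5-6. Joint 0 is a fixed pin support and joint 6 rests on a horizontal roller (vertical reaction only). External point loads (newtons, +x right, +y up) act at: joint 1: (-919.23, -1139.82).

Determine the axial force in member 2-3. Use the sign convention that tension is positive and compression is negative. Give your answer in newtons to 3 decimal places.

-207.949

N=7 nodes, M=11 members, R=3 reactions → 2N=14, M+R=14
member 0 (0-1): L=2.1186, (cx,cy)=(0.3762,0.9265)
member 1 (0-2): L=1.5480, (cx,cy)=(1.0000,0.0000)
member 2 (1-2): L=2.1018, (cx,cy)=(0.3573,-0.9340)
member 3 (1-3): L=1.5877, (cx,cy)=(0.9996,0.0296)
member 4 (2-3): L=2.1769, (cx,cy)=(0.3840,0.9233)
member 5 (2-4): L=1.8120, (cx,cy)=(1.0000,0.0000)
member 6 (3-4): L=2.2344, (cx,cy)=(0.4368,-0.8996)
member 7 (3-5): L=1.7433, (cx,cy)=(0.9987,0.0511)
member 8 (4-5): L=2.2341, (cx,cy)=(0.3424,0.9395)
member 9 (4-6): L=1.5400, (cx,cy)=(1.0000,0.0000)
member 10 (5-6): L=2.2375, (cx,cy)=(0.3464,-0.9381)
solve A·x = −loads:
  F[0-1] = -1427.5415 N (compression)
  F[0-2] = -382.2073 N (compression)
  F[1-2] = +205.5751 N (tension)
  F[1-3] = +308.8864 N (tension)
  F[2-3] = -207.9487 N (compression)
  F[2-4] = -228.8929 N (compression)
  F[3-4] = +211.0459 N (tension)
  F[3-5] = +136.8865 N (tension)
  F[4-5] = -202.0639 N (compression)
  F[4-6] = -67.5160 N (compression)
  F[5-6] = +194.9257 N (tension)
  Rx@0 = +919.2300 N
  Ry@0 = +1322.6796 N
  Ry@6 = -182.8596 N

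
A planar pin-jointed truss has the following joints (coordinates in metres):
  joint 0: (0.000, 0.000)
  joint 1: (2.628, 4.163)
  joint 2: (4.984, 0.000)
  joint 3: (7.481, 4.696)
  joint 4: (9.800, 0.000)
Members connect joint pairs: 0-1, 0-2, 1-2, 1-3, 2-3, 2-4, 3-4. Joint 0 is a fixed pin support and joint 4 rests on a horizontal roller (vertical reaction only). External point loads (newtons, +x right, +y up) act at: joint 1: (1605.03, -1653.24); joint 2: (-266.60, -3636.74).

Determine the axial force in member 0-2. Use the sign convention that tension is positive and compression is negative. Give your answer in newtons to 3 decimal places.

2800.016

N=5 nodes, M=7 members, R=3 reactions → 2N=10, M+R=10
member 0 (0-1): L=4.9231, (cx,cy)=(0.5338,0.8456)
member 1 (0-2): L=4.9840, (cx,cy)=(1.0000,0.0000)
member 2 (1-2): L=4.7834, (cx,cy)=(0.4925,-0.8703)
member 3 (1-3): L=4.8822, (cx,cy)=(0.9940,0.1092)
member 4 (2-3): L=5.3186, (cx,cy)=(0.4695,0.8829)
member 5 (2-4): L=4.8160, (cx,cy)=(1.0000,0.0000)
member 6 (3-4): L=5.2374, (cx,cy)=(0.4428,-0.8966)
solve A·x = −loads:
  F[0-1] = -2738.0281 N (compression)
  F[0-2] = +2800.0156 N (tension)
  F[1-2] = +351.8502 N (tension)
  F[1-3] = -3259.3953 N (compression)
  F[2-3] = +3772.0857 N (tension)
  F[2-4] = +1468.9751 N (tension)
  F[3-4] = -3317.6304 N (compression)
  Rx@0 = -1338.4300 N
  Ry@0 = +2315.2895 N
  Ry@4 = +2974.6905 N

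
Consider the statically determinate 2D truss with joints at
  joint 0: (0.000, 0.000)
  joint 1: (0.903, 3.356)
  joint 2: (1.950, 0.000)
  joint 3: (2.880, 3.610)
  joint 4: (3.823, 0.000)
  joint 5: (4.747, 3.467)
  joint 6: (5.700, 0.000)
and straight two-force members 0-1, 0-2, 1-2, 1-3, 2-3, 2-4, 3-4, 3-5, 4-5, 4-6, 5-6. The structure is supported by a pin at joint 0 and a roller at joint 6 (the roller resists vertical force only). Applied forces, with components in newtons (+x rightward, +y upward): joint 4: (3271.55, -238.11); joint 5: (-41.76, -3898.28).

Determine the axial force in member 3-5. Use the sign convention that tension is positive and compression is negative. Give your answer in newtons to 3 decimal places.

-818.883

N=7 nodes, M=11 members, R=3 reactions → 2N=14, M+R=14
member 0 (0-1): L=3.4754, (cx,cy)=(0.2598,0.9657)
member 1 (0-2): L=1.9500, (cx,cy)=(1.0000,0.0000)
member 2 (1-2): L=3.5155, (cx,cy)=(0.2978,-0.9546)
member 3 (1-3): L=1.9932, (cx,cy)=(0.9918,0.1274)
member 4 (2-3): L=3.7279, (cx,cy)=(0.2495,0.9684)
member 5 (2-4): L=1.8730, (cx,cy)=(1.0000,0.0000)
member 6 (3-4): L=3.7311, (cx,cy)=(0.2527,-0.9675)
member 7 (3-5): L=1.8725, (cx,cy)=(0.9971,-0.0764)
member 8 (4-5): L=3.5880, (cx,cy)=(0.2575,0.9663)
member 9 (4-6): L=1.8770, (cx,cy)=(1.0000,0.0000)
member 10 (5-6): L=3.5956, (cx,cy)=(0.2650,-0.9642)
solve A·x = −loads:
  F[0-1] = -782.4481 N (compression)
  F[0-2] = +3433.0927 N (tension)
  F[1-2] = +734.6821 N (tension)
  F[1-3] = -425.5763 N (compression)
  F[2-3] = -724.2425 N (compression)
  F[2-4] = +3832.5753 N (tension)
  F[3-4] = +845.5640 N (tension)
  F[3-5] = -818.8832 N (compression)
  F[4-5] = -600.2477 N (compression)
  F[4-6] = +929.3098 N (tension)
  F[5-6] = -3506.2130 N (compression)
  Rx@0 = -3229.7900 N
  Ry@0 = +755.5746 N
  Ry@6 = +3380.8154 N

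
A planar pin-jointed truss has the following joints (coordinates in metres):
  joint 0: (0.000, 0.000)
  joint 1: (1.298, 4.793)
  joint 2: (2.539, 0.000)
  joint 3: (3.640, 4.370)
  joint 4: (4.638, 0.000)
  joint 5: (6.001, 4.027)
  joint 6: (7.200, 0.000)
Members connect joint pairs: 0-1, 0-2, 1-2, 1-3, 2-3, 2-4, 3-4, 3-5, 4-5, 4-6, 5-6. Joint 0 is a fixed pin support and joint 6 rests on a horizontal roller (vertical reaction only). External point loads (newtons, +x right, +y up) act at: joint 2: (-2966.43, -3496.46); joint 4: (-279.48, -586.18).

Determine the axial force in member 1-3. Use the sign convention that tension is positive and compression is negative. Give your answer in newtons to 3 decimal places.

N=7 nodes, M=11 members, R=3 reactions → 2N=14, M+R=14
member 0 (0-1): L=4.9656, (cx,cy)=(0.2614,0.9652)
member 1 (0-2): L=2.5390, (cx,cy)=(1.0000,0.0000)
member 2 (1-2): L=4.9511, (cx,cy)=(0.2507,-0.9681)
member 3 (1-3): L=2.3799, (cx,cy)=(0.9841,-0.1777)
member 4 (2-3): L=4.5066, (cx,cy)=(0.2443,0.9697)
member 5 (2-4): L=2.0990, (cx,cy)=(1.0000,0.0000)
member 6 (3-4): L=4.4825, (cx,cy)=(0.2226,-0.9749)
member 7 (3-5): L=2.3858, (cx,cy)=(0.9896,-0.1438)
member 8 (4-5): L=4.2514, (cx,cy)=(0.3206,0.9472)
member 9 (4-6): L=2.5620, (cx,cy)=(1.0000,0.0000)
member 10 (5-6): L=4.2017, (cx,cy)=(0.2854,-0.9584)
solve A·x = −loads:
  F[0-1] = -2561.0998 N (compression)
  F[0-2] = -2576.4489 N (compression)
  F[1-2] = +2809.8777 N (tension)
  F[1-3] = -1395.9949 N (compression)
  F[2-3] = +800.5413 N (tension)
  F[2-4] = +898.7068 N (tension)
  F[3-4] = -905.2431 N (compression)
  F[3-5] = -986.8931 N (compression)
  F[4-5] = +1550.5474 N (tension)
  F[4-6] = +479.5361 N (tension)
  F[5-6] = -1680.4583 N (compression)
  Rx@0 = +3245.9100 N
  Ry@0 = +2472.0546 N
  Ry@6 = +1610.5854 N

-1395.995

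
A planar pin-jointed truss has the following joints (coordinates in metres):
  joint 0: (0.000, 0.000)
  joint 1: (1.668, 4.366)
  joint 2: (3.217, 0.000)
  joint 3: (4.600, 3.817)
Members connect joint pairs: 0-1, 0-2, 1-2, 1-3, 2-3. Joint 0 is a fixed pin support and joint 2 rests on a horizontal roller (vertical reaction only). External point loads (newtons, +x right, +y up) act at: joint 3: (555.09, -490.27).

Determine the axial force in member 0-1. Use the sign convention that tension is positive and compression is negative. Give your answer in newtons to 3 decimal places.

930.675

N=4 nodes, M=5 members, R=3 reactions → 2N=8, M+R=8
member 0 (0-1): L=4.6738, (cx,cy)=(0.3569,0.9341)
member 1 (0-2): L=3.2170, (cx,cy)=(1.0000,0.0000)
member 2 (1-2): L=4.6326, (cx,cy)=(0.3344,-0.9424)
member 3 (1-3): L=2.9830, (cx,cy)=(0.9829,-0.1840)
member 4 (2-3): L=4.0598, (cx,cy)=(0.3407,0.9402)
solve A·x = −loads:
  F[0-1] = +930.6747 N (tension)
  F[0-2] = +222.9463 N (tension)
  F[1-2] = -1058.8125 N (compression)
  F[1-3] = +698.1004 N (tension)
  F[2-3] = -384.8034 N (compression)
  Rx@0 = -555.0900 N
  Ry@0 = -869.3882 N
  Ry@2 = +1359.6582 N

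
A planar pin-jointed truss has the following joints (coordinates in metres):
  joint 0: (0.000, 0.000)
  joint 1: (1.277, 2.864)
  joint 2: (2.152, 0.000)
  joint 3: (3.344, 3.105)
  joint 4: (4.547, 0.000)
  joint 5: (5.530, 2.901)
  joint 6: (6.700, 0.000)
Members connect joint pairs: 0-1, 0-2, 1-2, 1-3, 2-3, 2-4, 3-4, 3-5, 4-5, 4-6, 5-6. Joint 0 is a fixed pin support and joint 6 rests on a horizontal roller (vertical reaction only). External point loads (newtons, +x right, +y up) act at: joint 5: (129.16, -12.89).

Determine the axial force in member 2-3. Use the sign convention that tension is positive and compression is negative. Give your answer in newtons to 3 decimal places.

52.629

N=7 nodes, M=11 members, R=3 reactions → 2N=14, M+R=14
member 0 (0-1): L=3.1358, (cx,cy)=(0.4072,0.9133)
member 1 (0-2): L=2.1520, (cx,cy)=(1.0000,0.0000)
member 2 (1-2): L=2.9947, (cx,cy)=(0.2922,-0.9564)
member 3 (1-3): L=2.0810, (cx,cy)=(0.9933,0.1158)
member 4 (2-3): L=3.3259, (cx,cy)=(0.3584,0.9336)
member 5 (2-4): L=2.3950, (cx,cy)=(1.0000,0.0000)
member 6 (3-4): L=3.3299, (cx,cy)=(0.3613,-0.9325)
member 7 (3-5): L=2.1955, (cx,cy)=(0.9957,-0.0929)
member 8 (4-5): L=3.0630, (cx,cy)=(0.3209,0.9471)
member 9 (4-6): L=2.1530, (cx,cy)=(1.0000,0.0000)
member 10 (5-6): L=3.1281, (cx,cy)=(0.3740,-0.9274)
solve A·x = −loads:
  F[0-1] = +58.7671 N (tension)
  F[0-2] = +105.2281 N (tension)
  F[1-2] = -51.3748 N (compression)
  F[1-3] = +39.2066 N (tension)
  F[2-3] = +52.6290 N (tension)
  F[2-4] = +71.3552 N (tension)
  F[3-4] = -65.7225 N (compression)
  F[3-5] = +81.9028 N (tension)
  F[4-5] = +64.7063 N (tension)
  F[4-6] = +26.8456 N (tension)
  F[5-6] = -71.7731 N (compression)
  Rx@0 = -129.1600 N
  Ry@0 = -53.6734 N
  Ry@6 = +66.5634 N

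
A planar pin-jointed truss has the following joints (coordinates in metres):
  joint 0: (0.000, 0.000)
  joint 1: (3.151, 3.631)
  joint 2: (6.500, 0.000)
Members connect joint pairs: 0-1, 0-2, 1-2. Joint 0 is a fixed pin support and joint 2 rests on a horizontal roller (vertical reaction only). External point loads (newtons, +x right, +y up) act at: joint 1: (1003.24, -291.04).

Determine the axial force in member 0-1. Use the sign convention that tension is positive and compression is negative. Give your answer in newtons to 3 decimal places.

543.483

N=3 nodes, M=3 members, R=3 reactions → 2N=6, M+R=6
member 0 (0-1): L=4.8076, (cx,cy)=(0.6554,0.7553)
member 1 (0-2): L=6.5000, (cx,cy)=(1.0000,0.0000)
member 2 (1-2): L=4.9396, (cx,cy)=(0.6780,-0.7351)
solve A·x = −loads:
  F[0-1] = +543.4826 N (tension)
  F[0-2] = +647.0299 N (tension)
  F[1-2] = -954.3414 N (compression)
  Rx@0 = -1003.2400 N
  Ry@0 = -410.4725 N
  Ry@2 = +701.5125 N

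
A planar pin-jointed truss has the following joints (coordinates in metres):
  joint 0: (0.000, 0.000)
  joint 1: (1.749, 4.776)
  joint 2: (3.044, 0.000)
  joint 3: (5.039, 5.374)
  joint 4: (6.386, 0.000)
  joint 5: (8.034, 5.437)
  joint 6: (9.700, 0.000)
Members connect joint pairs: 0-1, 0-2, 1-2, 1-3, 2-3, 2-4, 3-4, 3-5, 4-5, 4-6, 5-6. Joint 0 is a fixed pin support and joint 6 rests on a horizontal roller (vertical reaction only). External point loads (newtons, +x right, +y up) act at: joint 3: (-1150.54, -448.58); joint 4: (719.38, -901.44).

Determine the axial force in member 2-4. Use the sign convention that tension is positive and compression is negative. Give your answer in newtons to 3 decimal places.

657.419

N=7 nodes, M=11 members, R=3 reactions → 2N=14, M+R=14
member 0 (0-1): L=5.0862, (cx,cy)=(0.3439,0.9390)
member 1 (0-2): L=3.0440, (cx,cy)=(1.0000,0.0000)
member 2 (1-2): L=4.9485, (cx,cy)=(0.2617,-0.9651)
member 3 (1-3): L=3.3439, (cx,cy)=(0.9839,0.1788)
member 4 (2-3): L=5.7324, (cx,cy)=(0.3480,0.9375)
member 5 (2-4): L=3.3420, (cx,cy)=(1.0000,0.0000)
member 6 (3-4): L=5.5402, (cx,cy)=(0.2431,-0.9700)
member 7 (3-5): L=2.9957, (cx,cy)=(0.9998,0.0210)
member 8 (4-5): L=5.6813, (cx,cy)=(0.2901,0.9570)
member 9 (4-6): L=3.3140, (cx,cy)=(1.0000,0.0000)
member 10 (5-6): L=5.6865, (cx,cy)=(0.2930,-0.9561)
solve A·x = −loads:
  F[0-1] = -1236.3463 N (compression)
  F[0-2] = -6.0135 N (compression)
  F[1-2] = +1070.0653 N (tension)
  F[1-3] = -716.7345 N (compression)
  F[2-3] = -1101.6420 N (compression)
  F[2-4] = +657.4187 N (tension)
  F[3-4] = +731.8907 N (tension)
  F[3-5] = -116.0091 N (compression)
  F[4-5] = +200.1149 N (tension)
  F[4-6] = +57.9349 N (tension)
  F[5-6] = -197.7481 N (compression)
  Rx@0 = +431.1600 N
  Ry@0 = +1160.9490 N
  Ry@6 = +189.0710 N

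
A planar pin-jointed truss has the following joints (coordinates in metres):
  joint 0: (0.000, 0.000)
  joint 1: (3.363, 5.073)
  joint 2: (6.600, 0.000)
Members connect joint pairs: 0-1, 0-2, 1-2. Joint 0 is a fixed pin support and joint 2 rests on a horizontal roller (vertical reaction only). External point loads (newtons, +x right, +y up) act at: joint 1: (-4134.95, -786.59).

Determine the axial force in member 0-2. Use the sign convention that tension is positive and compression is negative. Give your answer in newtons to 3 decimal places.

-1772.259

N=3 nodes, M=3 members, R=3 reactions → 2N=6, M+R=6
member 0 (0-1): L=6.0865, (cx,cy)=(0.5525,0.8335)
member 1 (0-2): L=6.6000, (cx,cy)=(1.0000,0.0000)
member 2 (1-2): L=6.0178, (cx,cy)=(0.5379,-0.8430)
solve A·x = −loads:
  F[0-1] = -4276.0765 N (compression)
  F[0-2] = -1772.2588 N (compression)
  F[1-2] = +3294.7289 N (tension)
  Rx@0 = +4134.9500 N
  Ry@0 = +3564.0596 N
  Ry@2 = -2777.4696 N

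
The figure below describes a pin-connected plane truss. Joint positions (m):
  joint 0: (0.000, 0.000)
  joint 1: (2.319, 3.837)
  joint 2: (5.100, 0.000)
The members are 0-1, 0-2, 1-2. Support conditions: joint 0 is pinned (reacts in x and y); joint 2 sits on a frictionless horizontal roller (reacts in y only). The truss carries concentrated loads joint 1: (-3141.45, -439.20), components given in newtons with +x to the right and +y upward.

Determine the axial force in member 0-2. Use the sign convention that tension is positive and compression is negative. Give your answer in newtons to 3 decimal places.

-1568.270

N=3 nodes, M=3 members, R=3 reactions → 2N=6, M+R=6
member 0 (0-1): L=4.4833, (cx,cy)=(0.5172,0.8558)
member 1 (0-2): L=5.1000, (cx,cy)=(1.0000,0.0000)
member 2 (1-2): L=4.7388, (cx,cy)=(0.5869,-0.8097)
solve A·x = −loads:
  F[0-1] = -3041.4406 N (compression)
  F[0-2] = -1568.2697 N (compression)
  F[1-2] = +2672.3362 N (tension)
  Rx@0 = +3141.4500 N
  Ry@0 = +2602.9723 N
  Ry@2 = -2163.7723 N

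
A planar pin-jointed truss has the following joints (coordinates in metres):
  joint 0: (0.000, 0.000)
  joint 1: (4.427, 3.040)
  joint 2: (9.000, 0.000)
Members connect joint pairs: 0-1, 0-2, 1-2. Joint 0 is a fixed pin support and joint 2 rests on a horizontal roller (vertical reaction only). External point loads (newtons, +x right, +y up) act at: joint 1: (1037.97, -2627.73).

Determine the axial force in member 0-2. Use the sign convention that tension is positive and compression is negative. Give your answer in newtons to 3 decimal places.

2471.758

N=3 nodes, M=3 members, R=3 reactions → 2N=6, M+R=6
member 0 (0-1): L=5.3703, (cx,cy)=(0.8244,0.5661)
member 1 (0-2): L=9.0000, (cx,cy)=(1.0000,0.0000)
member 2 (1-2): L=5.4913, (cx,cy)=(0.8328,-0.5536)
solve A·x = −loads:
  F[0-1] = -1739.2923 N (compression)
  F[0-2] = +2471.7582 N (tension)
  F[1-2] = -2968.0878 N (compression)
  Rx@0 = -1037.9700 N
  Ry@0 = +984.5756 N
  Ry@2 = +1643.1544 N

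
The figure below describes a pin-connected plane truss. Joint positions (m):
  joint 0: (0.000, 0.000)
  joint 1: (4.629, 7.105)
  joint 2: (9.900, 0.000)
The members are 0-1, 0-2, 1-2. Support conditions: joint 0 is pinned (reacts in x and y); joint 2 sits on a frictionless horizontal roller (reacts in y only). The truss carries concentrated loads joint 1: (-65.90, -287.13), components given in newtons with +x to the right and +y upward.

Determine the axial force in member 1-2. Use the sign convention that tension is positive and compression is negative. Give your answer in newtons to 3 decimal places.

-108.278

N=3 nodes, M=3 members, R=3 reactions → 2N=6, M+R=6
member 0 (0-1): L=8.4799, (cx,cy)=(0.5459,0.8379)
member 1 (0-2): L=9.9000, (cx,cy)=(1.0000,0.0000)
member 2 (1-2): L=8.8467, (cx,cy)=(0.5958,-0.8031)
solve A·x = −loads:
  F[0-1] = -238.9050 N (compression)
  F[0-2] = +64.5133 N (tension)
  F[1-2] = -108.2775 N (compression)
  Rx@0 = +65.9000 N
  Ry@0 = +200.1699 N
  Ry@2 = +86.9601 N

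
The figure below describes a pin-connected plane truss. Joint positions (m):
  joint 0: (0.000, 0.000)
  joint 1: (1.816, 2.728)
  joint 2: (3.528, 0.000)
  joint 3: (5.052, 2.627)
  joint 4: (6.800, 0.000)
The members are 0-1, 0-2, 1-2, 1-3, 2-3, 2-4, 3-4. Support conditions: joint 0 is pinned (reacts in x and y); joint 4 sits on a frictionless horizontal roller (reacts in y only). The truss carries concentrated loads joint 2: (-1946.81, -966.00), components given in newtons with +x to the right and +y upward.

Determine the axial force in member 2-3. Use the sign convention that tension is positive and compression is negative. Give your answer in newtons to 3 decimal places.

N=5 nodes, M=7 members, R=3 reactions → 2N=10, M+R=10
member 0 (0-1): L=3.2772, (cx,cy)=(0.5541,0.8324)
member 1 (0-2): L=3.5280, (cx,cy)=(1.0000,0.0000)
member 2 (1-2): L=3.2207, (cx,cy)=(0.5316,-0.8470)
member 3 (1-3): L=3.2376, (cx,cy)=(0.9995,-0.0312)
member 4 (2-3): L=3.0371, (cx,cy)=(0.5018,0.8650)
member 5 (2-4): L=3.2720, (cx,cy)=(1.0000,0.0000)
member 6 (3-4): L=3.1554, (cx,cy)=(0.5540,-0.8325)
solve A·x = −loads:
  F[0-1] = -558.3880 N (compression)
  F[0-2] = -1637.3867 N (compression)
  F[1-2] = +571.3599 N (tension)
  F[1-3] = -613.4345 N (compression)
  F[2-3] = +557.2907 N (tension)
  F[2-4] = +333.4864 N (tension)
  F[3-4] = -601.9951 N (compression)
  Rx@0 = +1946.8100 N
  Ry@0 = +464.8165 N
  Ry@4 = +501.1835 N

557.291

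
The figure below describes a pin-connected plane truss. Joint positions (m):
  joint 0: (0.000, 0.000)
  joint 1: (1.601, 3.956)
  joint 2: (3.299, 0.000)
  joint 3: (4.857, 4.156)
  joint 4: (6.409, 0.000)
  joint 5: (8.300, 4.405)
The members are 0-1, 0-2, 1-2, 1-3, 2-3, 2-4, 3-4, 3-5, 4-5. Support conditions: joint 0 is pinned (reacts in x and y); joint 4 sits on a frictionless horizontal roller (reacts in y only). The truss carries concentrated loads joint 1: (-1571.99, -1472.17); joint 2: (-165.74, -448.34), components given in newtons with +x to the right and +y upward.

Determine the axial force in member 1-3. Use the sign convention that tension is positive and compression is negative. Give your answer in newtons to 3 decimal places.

285.307

N=6 nodes, M=9 members, R=3 reactions → 2N=12, M+R=12
member 0 (0-1): L=4.2677, (cx,cy)=(0.3751,0.9270)
member 1 (0-2): L=3.2990, (cx,cy)=(1.0000,0.0000)
member 2 (1-2): L=4.3050, (cx,cy)=(0.3944,-0.9189)
member 3 (1-3): L=3.2621, (cx,cy)=(0.9981,0.0613)
member 4 (2-3): L=4.4384, (cx,cy)=(0.3510,0.9364)
member 5 (2-4): L=3.1100, (cx,cy)=(1.0000,0.0000)
member 6 (3-4): L=4.4363, (cx,cy)=(0.3498,-0.9368)
member 7 (3-5): L=3.4520, (cx,cy)=(0.9974,0.0721)
member 8 (4-5): L=4.7937, (cx,cy)=(0.3945,0.9189)
solve A·x = −loads:
  F[0-1] = -2472.9010 N (compression)
  F[0-2] = -810.0340 N (compression)
  F[1-2] = +911.5156 N (tension)
  F[1-3] = +285.3072 N (tension)
  F[2-3] = -415.7324 N (compression)
  F[2-4] = -138.8382 N (compression)
  F[3-4] = +396.8635 N (tension)
  F[3-5] = +0.0000 N (tension)
  F[4-5] = -0.0000 N (compression)
  Rx@0 = +1737.7300 N
  Ry@0 = +2292.2957 N
  Ry@4 = -371.7857 N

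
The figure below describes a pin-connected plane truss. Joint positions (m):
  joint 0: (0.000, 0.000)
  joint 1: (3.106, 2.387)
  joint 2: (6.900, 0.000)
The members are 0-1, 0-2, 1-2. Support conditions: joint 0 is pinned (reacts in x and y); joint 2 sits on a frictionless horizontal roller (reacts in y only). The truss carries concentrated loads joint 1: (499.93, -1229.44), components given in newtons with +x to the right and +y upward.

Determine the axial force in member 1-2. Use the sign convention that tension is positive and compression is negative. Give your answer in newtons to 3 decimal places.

-1364.021

N=3 nodes, M=3 members, R=3 reactions → 2N=6, M+R=6
member 0 (0-1): L=3.9173, (cx,cy)=(0.7929,0.6094)
member 1 (0-2): L=6.9000, (cx,cy)=(1.0000,0.0000)
member 2 (1-2): L=4.4824, (cx,cy)=(0.8464,-0.5325)
solve A·x = −loads:
  F[0-1] = -825.5758 N (compression)
  F[0-2] = +1154.5283 N (tension)
  F[1-2] = -1364.0210 N (compression)
  Rx@0 = -499.9300 N
  Ry@0 = +503.0670 N
  Ry@2 = +726.3730 N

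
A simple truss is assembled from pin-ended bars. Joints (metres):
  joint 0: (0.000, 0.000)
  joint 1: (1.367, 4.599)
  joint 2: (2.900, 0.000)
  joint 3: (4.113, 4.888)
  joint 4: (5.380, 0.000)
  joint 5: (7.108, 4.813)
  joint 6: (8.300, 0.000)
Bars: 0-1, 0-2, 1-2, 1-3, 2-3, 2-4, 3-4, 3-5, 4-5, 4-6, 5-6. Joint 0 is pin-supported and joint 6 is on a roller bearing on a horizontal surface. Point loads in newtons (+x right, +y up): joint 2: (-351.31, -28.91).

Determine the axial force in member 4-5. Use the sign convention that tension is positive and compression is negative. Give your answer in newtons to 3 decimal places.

N=7 nodes, M=11 members, R=3 reactions → 2N=14, M+R=14
member 0 (0-1): L=4.7979, (cx,cy)=(0.2849,0.9586)
member 1 (0-2): L=2.9000, (cx,cy)=(1.0000,0.0000)
member 2 (1-2): L=4.8478, (cx,cy)=(0.3162,-0.9487)
member 3 (1-3): L=2.7612, (cx,cy)=(0.9945,0.1047)
member 4 (2-3): L=5.0363, (cx,cy)=(0.2409,0.9706)
member 5 (2-4): L=2.4800, (cx,cy)=(1.0000,0.0000)
member 6 (3-4): L=5.0495, (cx,cy)=(0.2509,-0.9680)
member 7 (3-5): L=2.9959, (cx,cy)=(0.9997,-0.0250)
member 8 (4-5): L=5.1138, (cx,cy)=(0.3379,0.9412)
member 9 (4-6): L=2.9200, (cx,cy)=(1.0000,0.0000)
member 10 (5-6): L=4.9584, (cx,cy)=(0.2404,-0.9707)
solve A·x = −loads:
  F[0-1] = -19.6222 N (compression)
  F[0-2] = -345.7193 N (compression)
  F[1-2] = +18.5552 N (tension)
  F[1-3] = -11.5217 N (compression)
  F[2-3] = +11.6500 N (tension)
  F[2-4] = +8.6525 N (tension)
  F[3-4] = -10.2778 N (compression)
  F[3-5] = -6.0755 N (compression)
  F[4-5] = +10.5708 N (tension)
  F[4-6] = +2.5017 N (tension)
  F[5-6] = -10.4063 N (compression)
  Rx@0 = +351.3100 N
  Ry@0 = +18.8089 N
  Ry@6 = +10.1011 N

10.571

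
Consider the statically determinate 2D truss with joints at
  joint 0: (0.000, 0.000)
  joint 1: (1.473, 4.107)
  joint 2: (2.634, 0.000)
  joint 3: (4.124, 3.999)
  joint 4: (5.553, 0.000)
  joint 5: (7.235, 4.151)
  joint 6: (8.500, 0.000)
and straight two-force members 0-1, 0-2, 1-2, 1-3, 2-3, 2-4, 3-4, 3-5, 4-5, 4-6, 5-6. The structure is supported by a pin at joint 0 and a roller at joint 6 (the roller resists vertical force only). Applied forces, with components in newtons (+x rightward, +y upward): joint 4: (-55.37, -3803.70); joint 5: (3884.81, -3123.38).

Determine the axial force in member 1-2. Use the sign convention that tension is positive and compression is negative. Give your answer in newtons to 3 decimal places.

-121.130

N=7 nodes, M=11 members, R=3 reactions → 2N=14, M+R=14
member 0 (0-1): L=4.3632, (cx,cy)=(0.3376,0.9413)
member 1 (0-2): L=2.6340, (cx,cy)=(1.0000,0.0000)
member 2 (1-2): L=4.2679, (cx,cy)=(0.2720,-0.9623)
member 3 (1-3): L=2.6532, (cx,cy)=(0.9992,-0.0407)
member 4 (2-3): L=4.2676, (cx,cy)=(0.3491,0.9371)
member 5 (2-4): L=2.9190, (cx,cy)=(1.0000,0.0000)
member 6 (3-4): L=4.2467, (cx,cy)=(0.3365,-0.9417)
member 7 (3-5): L=3.1147, (cx,cy)=(0.9988,0.0488)
member 8 (4-5): L=4.4788, (cx,cy)=(0.3755,0.9268)
member 9 (4-6): L=2.9470, (cx,cy)=(1.0000,0.0000)
member 10 (5-6): L=4.3395, (cx,cy)=(0.2915,-0.9566)
solve A·x = −loads:
  F[0-1] = +120.6438 N (tension)
  F[0-2] = +3788.7107 N (tension)
  F[1-2] = -121.1304 N (compression)
  F[1-3] = +73.7412 N (tension)
  F[2-3] = +124.3905 N (tension)
  F[2-4] = +3712.3295 N (tension)
  F[3-4] = -112.5521 N (compression)
  F[3-5] = +155.1692 N (tension)
  F[4-5] = +4218.4613 N (tension)
  F[4-6] = +2145.6060 N (tension)
  F[5-6] = -7360.3157 N (compression)
  Rx@0 = -3829.4400 N
  Ry@0 = -113.5608 N
  Ry@6 = +7040.6408 N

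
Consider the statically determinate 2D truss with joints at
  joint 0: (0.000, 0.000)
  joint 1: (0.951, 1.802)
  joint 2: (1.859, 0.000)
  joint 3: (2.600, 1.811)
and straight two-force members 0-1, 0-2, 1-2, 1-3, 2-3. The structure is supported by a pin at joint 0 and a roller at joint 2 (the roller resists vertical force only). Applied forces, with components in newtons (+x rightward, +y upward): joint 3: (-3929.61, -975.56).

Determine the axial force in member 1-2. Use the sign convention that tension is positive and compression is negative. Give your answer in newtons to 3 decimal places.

N=4 nodes, M=5 members, R=3 reactions → 2N=8, M+R=8
member 0 (0-1): L=2.0375, (cx,cy)=(0.4667,0.8844)
member 1 (0-2): L=1.8590, (cx,cy)=(1.0000,0.0000)
member 2 (1-2): L=2.0178, (cx,cy)=(0.4500,-0.8930)
member 3 (1-3): L=1.6490, (cx,cy)=(1.0000,0.0055)
member 4 (2-3): L=1.9567, (cx,cy)=(0.3787,0.9255)
solve A·x = −loads:
  F[0-1] = -3888.8536 N (compression)
  F[0-2] = -2114.5370 N (compression)
  F[1-2] = +3829.6078 N (tension)
  F[1-3] = -3538.3982 N (compression)
  F[2-3] = -1033.1982 N (compression)
  Rx@0 = +3929.6100 N
  Ry@0 = +3439.2866 N
  Ry@2 = -2463.7266 N

3829.608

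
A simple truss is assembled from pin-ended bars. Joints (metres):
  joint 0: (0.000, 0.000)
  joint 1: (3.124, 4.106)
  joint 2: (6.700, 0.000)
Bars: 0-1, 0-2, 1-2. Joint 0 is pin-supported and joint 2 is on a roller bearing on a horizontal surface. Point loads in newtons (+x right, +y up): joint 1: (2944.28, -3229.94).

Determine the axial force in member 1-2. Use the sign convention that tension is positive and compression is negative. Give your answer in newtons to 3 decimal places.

-4389.847

N=3 nodes, M=3 members, R=3 reactions → 2N=6, M+R=6
member 0 (0-1): L=5.1593, (cx,cy)=(0.6055,0.7958)
member 1 (0-2): L=6.7000, (cx,cy)=(1.0000,0.0000)
member 2 (1-2): L=5.4449, (cx,cy)=(0.6568,-0.7541)
solve A·x = −loads:
  F[0-1] = +101.0755 N (tension)
  F[0-2] = +2883.0782 N (tension)
  F[1-2] = -4389.8469 N (compression)
  Rx@0 = -2944.2800 N
  Ry@0 = -80.4400 N
  Ry@2 = +3310.3800 N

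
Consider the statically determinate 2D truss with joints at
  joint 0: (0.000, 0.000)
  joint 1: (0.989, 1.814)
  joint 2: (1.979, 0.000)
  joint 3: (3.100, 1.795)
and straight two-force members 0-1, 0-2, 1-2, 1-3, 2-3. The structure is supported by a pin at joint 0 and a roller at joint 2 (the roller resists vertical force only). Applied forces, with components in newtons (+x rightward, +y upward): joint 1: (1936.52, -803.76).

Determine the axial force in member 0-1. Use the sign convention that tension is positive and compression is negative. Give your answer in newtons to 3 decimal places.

N=4 nodes, M=5 members, R=3 reactions → 2N=8, M+R=8
member 0 (0-1): L=2.0661, (cx,cy)=(0.4787,0.8780)
member 1 (0-2): L=1.9790, (cx,cy)=(1.0000,0.0000)
member 2 (1-2): L=2.0666, (cx,cy)=(0.4791,-0.8778)
member 3 (1-3): L=2.1111, (cx,cy)=(1.0000,-0.0090)
member 4 (2-3): L=2.1163, (cx,cy)=(0.5297,0.8482)
solve A·x = −loads:
  F[0-1] = +1563.7784 N (tension)
  F[0-2] = +1187.9666 N (tension)
  F[1-2] = -2479.8097 N (compression)
  F[1-3] = -0.0000 N (compression)
  F[2-3] = +0.0000 N (tension)
  Rx@0 = -1936.5200 N
  Ry@0 = -1372.9787 N
  Ry@2 = +2176.7387 N

1563.778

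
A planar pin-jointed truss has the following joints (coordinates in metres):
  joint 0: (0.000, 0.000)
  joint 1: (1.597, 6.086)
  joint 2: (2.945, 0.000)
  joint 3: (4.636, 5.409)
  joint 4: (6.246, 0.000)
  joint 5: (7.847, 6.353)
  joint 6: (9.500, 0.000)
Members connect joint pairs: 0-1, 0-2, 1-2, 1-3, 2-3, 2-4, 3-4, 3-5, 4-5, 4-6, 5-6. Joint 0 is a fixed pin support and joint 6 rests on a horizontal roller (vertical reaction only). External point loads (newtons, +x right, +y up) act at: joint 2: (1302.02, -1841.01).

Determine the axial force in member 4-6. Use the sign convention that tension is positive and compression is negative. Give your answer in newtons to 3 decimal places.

N=7 nodes, M=11 members, R=3 reactions → 2N=14, M+R=14
member 0 (0-1): L=6.2920, (cx,cy)=(0.2538,0.9673)
member 1 (0-2): L=2.9450, (cx,cy)=(1.0000,0.0000)
member 2 (1-2): L=6.2335, (cx,cy)=(0.2163,-0.9763)
member 3 (1-3): L=3.1135, (cx,cy)=(0.9761,-0.2174)
member 4 (2-3): L=5.6672, (cx,cy)=(0.2984,0.9544)
member 5 (2-4): L=3.3010, (cx,cy)=(1.0000,0.0000)
member 6 (3-4): L=5.6435, (cx,cy)=(0.2853,-0.9584)
member 7 (3-5): L=3.3469, (cx,cy)=(0.9594,0.2821)
member 8 (4-5): L=6.5516, (cx,cy)=(0.2444,0.9697)
member 9 (4-6): L=3.2540, (cx,cy)=(1.0000,0.0000)
member 10 (5-6): L=6.5645, (cx,cy)=(0.2518,-0.9678)
solve A·x = −loads:
  F[0-1] = -1313.3031 N (compression)
  F[0-2] = +1635.3529 N (tension)
  F[1-2] = +1448.6174 N (tension)
  F[1-3] = -662.4478 N (compression)
  F[2-3] = +447.0345 N (tension)
  F[2-4] = +513.2092 N (tension)
  F[3-4] = -692.2976 N (compression)
  F[3-5] = -329.0693 N (compression)
  F[4-5] = +684.2733 N (tension)
  F[4-6] = +148.4950 N (tension)
  F[5-6] = -589.7154 N (compression)
  Rx@0 = -1302.0200 N
  Ry@0 = +1270.2969 N
  Ry@6 = +570.7131 N

148.495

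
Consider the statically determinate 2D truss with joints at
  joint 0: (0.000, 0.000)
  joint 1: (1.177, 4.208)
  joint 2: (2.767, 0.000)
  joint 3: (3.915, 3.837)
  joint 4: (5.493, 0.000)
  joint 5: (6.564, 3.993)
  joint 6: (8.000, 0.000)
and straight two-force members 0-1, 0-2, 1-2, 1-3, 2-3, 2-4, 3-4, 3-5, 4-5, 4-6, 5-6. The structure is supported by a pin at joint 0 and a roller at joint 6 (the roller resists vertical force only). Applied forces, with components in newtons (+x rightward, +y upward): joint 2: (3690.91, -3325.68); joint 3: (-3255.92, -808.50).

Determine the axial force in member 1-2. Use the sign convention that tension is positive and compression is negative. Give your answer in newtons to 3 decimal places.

N=7 nodes, M=11 members, R=3 reactions → 2N=14, M+R=14
member 0 (0-1): L=4.3695, (cx,cy)=(0.2694,0.9630)
member 1 (0-2): L=2.7670, (cx,cy)=(1.0000,0.0000)
member 2 (1-2): L=4.4984, (cx,cy)=(0.3535,-0.9354)
member 3 (1-3): L=2.7630, (cx,cy)=(0.9909,-0.1343)
member 4 (2-3): L=4.0051, (cx,cy)=(0.2866,0.9580)
member 5 (2-4): L=2.7260, (cx,cy)=(1.0000,0.0000)
member 6 (3-4): L=4.1488, (cx,cy)=(0.3803,-0.9248)
member 7 (3-5): L=2.6536, (cx,cy)=(0.9983,0.0588)
member 8 (4-5): L=4.1341, (cx,cy)=(0.2591,0.9659)
member 9 (4-6): L=2.5070, (cx,cy)=(1.0000,0.0000)
member 10 (5-6): L=4.2434, (cx,cy)=(0.3384,-0.9410)
solve A·x = −loads:
  F[0-1] = -4309.1475 N (compression)
  F[0-2] = +1595.7311 N (tension)
  F[1-2] = +4852.8279 N (tension)
  F[1-3] = -2902.3093 N (compression)
  F[2-3] = -1267.0612 N (compression)
  F[2-4] = -16.7056 N (compression)
  F[3-4] = +17.6039 N (tension)
  F[3-5] = +10.0273 N (tension)
  F[4-5] = -16.8563 N (compression)
  F[4-6] = -5.6431 N (compression)
  F[5-6] = +16.6752 N (tension)
  Rx@0 = -434.9900 N
  Ry@0 = +4149.8714 N
  Ry@6 = -15.6914 N

4852.828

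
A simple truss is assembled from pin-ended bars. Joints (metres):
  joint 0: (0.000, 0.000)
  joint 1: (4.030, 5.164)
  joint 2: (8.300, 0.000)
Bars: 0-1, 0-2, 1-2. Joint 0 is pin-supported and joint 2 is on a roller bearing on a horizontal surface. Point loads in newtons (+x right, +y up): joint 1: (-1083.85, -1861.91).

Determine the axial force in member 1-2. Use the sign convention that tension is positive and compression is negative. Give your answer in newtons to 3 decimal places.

N=3 nodes, M=3 members, R=3 reactions → 2N=6, M+R=6
member 0 (0-1): L=6.5504, (cx,cy)=(0.6152,0.7883)
member 1 (0-2): L=8.3000, (cx,cy)=(1.0000,0.0000)
member 2 (1-2): L=6.7007, (cx,cy)=(0.6372,-0.7707)
solve A·x = −loads:
  F[0-1] = -2070.4195 N (compression)
  F[0-2] = +189.9326 N (tension)
  F[1-2] = -298.0532 N (compression)
  Rx@0 = +1083.8500 N
  Ry@0 = +1632.2117 N
  Ry@2 = +229.6983 N

-298.053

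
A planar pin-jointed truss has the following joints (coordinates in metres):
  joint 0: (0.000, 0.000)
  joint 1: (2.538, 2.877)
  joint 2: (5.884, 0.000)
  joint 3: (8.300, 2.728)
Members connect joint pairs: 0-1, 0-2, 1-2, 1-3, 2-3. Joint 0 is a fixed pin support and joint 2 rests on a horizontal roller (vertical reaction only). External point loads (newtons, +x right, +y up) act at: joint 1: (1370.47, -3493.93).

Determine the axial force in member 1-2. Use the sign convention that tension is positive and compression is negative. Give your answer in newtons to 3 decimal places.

-3339.382

N=4 nodes, M=5 members, R=3 reactions → 2N=8, M+R=8
member 0 (0-1): L=3.8365, (cx,cy)=(0.6615,0.7499)
member 1 (0-2): L=5.8840, (cx,cy)=(1.0000,0.0000)
member 2 (1-2): L=4.4128, (cx,cy)=(0.7582,-0.6520)
member 3 (1-3): L=5.7639, (cx,cy)=(0.9997,-0.0259)
member 4 (2-3): L=3.6440, (cx,cy)=(0.6630,0.7486)
solve A·x = −loads:
  F[0-1] = -1755.9065 N (compression)
  F[0-2] = +2532.0795 N (tension)
  F[1-2] = -3339.3820 N (compression)
  F[1-3] = -0.0000 N (compression)
  F[2-3] = +0.0000 N (tension)
  Rx@0 = -1370.4700 N
  Ry@0 = +1316.7654 N
  Ry@2 = +2177.1646 N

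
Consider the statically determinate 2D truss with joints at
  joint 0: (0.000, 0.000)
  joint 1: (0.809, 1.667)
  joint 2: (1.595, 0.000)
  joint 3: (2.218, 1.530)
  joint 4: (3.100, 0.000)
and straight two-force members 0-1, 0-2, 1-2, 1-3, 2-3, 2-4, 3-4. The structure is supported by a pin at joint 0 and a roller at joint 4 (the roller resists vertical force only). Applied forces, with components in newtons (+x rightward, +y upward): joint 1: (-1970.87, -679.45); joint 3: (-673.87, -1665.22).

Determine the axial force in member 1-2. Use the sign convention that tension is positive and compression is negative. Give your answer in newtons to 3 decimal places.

N=5 nodes, M=7 members, R=3 reactions → 2N=10, M+R=10
member 0 (0-1): L=1.8529, (cx,cy)=(0.4366,0.8997)
member 1 (0-2): L=1.5950, (cx,cy)=(1.0000,0.0000)
member 2 (1-2): L=1.8430, (cx,cy)=(0.4265,-0.9045)
member 3 (1-3): L=1.4156, (cx,cy)=(0.9953,-0.0968)
member 4 (2-3): L=1.6520, (cx,cy)=(0.3771,0.9262)
member 5 (2-4): L=1.5050, (cx,cy)=(1.0000,0.0000)
member 6 (3-4): L=1.7660, (cx,cy)=(0.4994,-0.8664)
solve A·x = −loads:
  F[0-1] = -2632.4848 N (compression)
  F[0-2] = -1495.3852 N (compression)
  F[1-2] = +1864.3544 N (tension)
  F[1-3] = +26.5368 N (tension)
  F[2-3] = -1820.7448 N (compression)
  F[2-4] = -13.6360 N (compression)
  F[3-4] = +27.3033 N (tension)
  Rx@0 = +2644.7400 N
  Ry@0 = +2368.3243 N
  Ry@4 = -23.6543 N

1864.354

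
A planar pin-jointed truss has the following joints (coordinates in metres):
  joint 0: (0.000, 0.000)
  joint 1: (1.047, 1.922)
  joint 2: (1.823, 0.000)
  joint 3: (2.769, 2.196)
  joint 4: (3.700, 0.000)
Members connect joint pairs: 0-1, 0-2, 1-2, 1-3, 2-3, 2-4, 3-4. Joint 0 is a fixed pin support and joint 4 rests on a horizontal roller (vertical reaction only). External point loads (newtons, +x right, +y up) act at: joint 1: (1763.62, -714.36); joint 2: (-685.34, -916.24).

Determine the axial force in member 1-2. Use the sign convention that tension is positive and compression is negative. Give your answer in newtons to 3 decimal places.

N=5 nodes, M=7 members, R=3 reactions → 2N=10, M+R=10
member 0 (0-1): L=2.1887, (cx,cy)=(0.4784,0.8782)
member 1 (0-2): L=1.8230, (cx,cy)=(1.0000,0.0000)
member 2 (1-2): L=2.0727, (cx,cy)=(0.3744,-0.9273)
member 3 (1-3): L=1.7437, (cx,cy)=(0.9876,0.1571)
member 4 (2-3): L=2.3911, (cx,cy)=(0.3956,0.9184)
member 5 (2-4): L=1.8770, (cx,cy)=(1.0000,0.0000)
member 6 (3-4): L=2.3852, (cx,cy)=(0.3903,-0.9207)
solve A·x = −loads:
  F[0-1] = -69.3411 N (compression)
  F[0-2] = +1111.4508 N (tension)
  F[1-2] = -951.8903 N (compression)
  F[1-3] = -1458.5395 N (compression)
  F[2-3] = +1958.7191 N (tension)
  F[2-4] = +665.4817 N (tension)
  F[3-4] = -1704.9480 N (compression)
  Rx@0 = -1078.2800 N
  Ry@0 = +60.8924 N
  Ry@4 = +1569.7076 N

-951.890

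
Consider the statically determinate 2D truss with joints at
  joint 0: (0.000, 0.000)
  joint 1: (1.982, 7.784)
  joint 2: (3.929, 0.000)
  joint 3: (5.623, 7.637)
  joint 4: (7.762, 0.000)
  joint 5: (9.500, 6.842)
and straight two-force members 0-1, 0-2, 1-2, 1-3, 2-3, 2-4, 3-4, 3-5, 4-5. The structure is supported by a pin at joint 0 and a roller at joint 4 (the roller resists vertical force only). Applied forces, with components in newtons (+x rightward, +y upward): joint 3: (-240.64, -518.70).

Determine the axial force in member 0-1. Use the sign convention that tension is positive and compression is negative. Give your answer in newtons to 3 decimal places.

-391.820

N=6 nodes, M=9 members, R=3 reactions → 2N=12, M+R=12
member 0 (0-1): L=8.0324, (cx,cy)=(0.2468,0.9691)
member 1 (0-2): L=3.9290, (cx,cy)=(1.0000,0.0000)
member 2 (1-2): L=8.0238, (cx,cy)=(0.2427,-0.9701)
member 3 (1-3): L=3.6440, (cx,cy)=(0.9992,-0.0403)
member 4 (2-3): L=7.8226, (cx,cy)=(0.2166,0.9763)
member 5 (2-4): L=3.8330, (cx,cy)=(1.0000,0.0000)
member 6 (3-4): L=7.9309, (cx,cy)=(0.2697,-0.9629)
member 7 (3-5): L=3.9577, (cx,cy)=(0.9796,-0.2009)
member 8 (4-5): L=7.0593, (cx,cy)=(0.2462,0.9692)
solve A·x = −loads:
  F[0-1] = -391.8201 N (compression)
  F[0-2] = -143.9578 N (compression)
  F[1-2] = +399.4600 N (tension)
  F[1-3] = -193.7701 N (compression)
  F[2-3] = -396.9403 N (compression)
  F[2-4] = +38.9304 N (tension)
  F[3-4] = -144.3444 N (compression)
  F[3-5] = +0.0000 N (tension)
  F[4-5] = -0.0000 N (compression)
  Rx@0 = +240.6400 N
  Ry@0 = +379.7046 N
  Ry@4 = +138.9954 N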